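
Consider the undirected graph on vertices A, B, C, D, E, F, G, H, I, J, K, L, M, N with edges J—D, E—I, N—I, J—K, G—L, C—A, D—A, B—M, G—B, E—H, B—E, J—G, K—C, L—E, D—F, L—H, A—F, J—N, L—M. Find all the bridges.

The edges on the cycle G-B-M-L-G are not bridges since each lies on that cycle.
Every edge lies on some cycle, so there are no bridges.

none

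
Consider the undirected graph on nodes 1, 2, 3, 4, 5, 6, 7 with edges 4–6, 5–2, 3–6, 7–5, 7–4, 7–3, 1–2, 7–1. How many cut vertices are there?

1

Removing 7 increases the component count from 1 to 2, so 7 is a cut vertex.
By contrast removing 4 leaves 1 component; it is not a cut vertex. No other vertex is a cut vertex either.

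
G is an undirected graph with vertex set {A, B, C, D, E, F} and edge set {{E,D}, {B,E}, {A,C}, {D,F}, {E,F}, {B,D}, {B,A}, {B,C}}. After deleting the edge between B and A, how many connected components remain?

B and A are still connected via B-C-A, so the component count stays at 1.

1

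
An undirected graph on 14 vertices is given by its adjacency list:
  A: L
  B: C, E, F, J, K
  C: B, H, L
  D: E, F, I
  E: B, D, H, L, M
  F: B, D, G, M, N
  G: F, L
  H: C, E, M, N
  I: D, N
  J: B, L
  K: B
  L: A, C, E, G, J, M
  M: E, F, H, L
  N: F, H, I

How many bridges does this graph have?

The edges on the cycle M-H-N-I-D-E-L-M are not bridges since each lies on that cycle.
But removing L-A disconnects L from A; removing K-B disconnects K from B — these are bridges.
That makes 2 bridges.

2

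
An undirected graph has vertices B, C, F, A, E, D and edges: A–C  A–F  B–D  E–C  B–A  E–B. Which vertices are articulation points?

A, B

Removing A increases the component count from 1 to 2, so A is a cut vertex.
Removing B increases the component count from 1 to 2, so B is a cut vertex.
By contrast removing C leaves 1 component; it is not a cut vertex. No other vertex is a cut vertex either.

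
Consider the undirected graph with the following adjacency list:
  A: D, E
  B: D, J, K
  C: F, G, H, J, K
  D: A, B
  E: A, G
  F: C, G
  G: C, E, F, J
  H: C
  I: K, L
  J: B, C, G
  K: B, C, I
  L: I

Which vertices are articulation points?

Removing C increases the component count from 1 to 2, so C is a cut vertex.
Removing I increases the component count from 1 to 2, so I is a cut vertex.
Removing K increases the component count from 1 to 2, so K is a cut vertex.
By contrast removing A leaves 1 component; it is not a cut vertex. No other vertex is a cut vertex either.

C, I, K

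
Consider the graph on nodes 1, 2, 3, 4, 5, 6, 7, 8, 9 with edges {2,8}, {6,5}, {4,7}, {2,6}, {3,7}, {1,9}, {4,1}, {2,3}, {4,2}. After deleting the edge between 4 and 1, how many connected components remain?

Before removal there is 1 component.
4—1 is a bridge — removing it separates 4's side from 1's side.
After removal: 2 components.

2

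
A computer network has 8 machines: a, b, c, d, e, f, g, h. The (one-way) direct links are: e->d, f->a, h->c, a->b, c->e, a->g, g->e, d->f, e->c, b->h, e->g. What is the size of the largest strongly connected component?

8

{a, b, c, d, e, f, g, h} are all mutually reachable — one SCC of size 8.
The largest has 8 vertices.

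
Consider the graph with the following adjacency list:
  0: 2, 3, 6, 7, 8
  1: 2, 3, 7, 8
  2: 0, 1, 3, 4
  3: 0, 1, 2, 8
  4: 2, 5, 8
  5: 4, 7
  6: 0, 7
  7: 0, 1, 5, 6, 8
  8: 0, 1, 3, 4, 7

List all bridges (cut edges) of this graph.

none

The edges on the cycle 0-2-1-7-8-0 are not bridges since each lies on that cycle.
Every edge lies on some cycle, so there are no bridges.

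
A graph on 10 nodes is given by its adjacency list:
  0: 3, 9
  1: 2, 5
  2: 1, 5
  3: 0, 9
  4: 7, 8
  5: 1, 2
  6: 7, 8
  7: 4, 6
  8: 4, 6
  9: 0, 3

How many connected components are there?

3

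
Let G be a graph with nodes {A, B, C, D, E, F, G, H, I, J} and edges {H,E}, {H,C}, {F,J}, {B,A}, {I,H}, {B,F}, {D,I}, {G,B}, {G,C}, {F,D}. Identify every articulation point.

B, F, H

Removing B increases the component count from 1 to 2, so B is a cut vertex.
Removing F increases the component count from 1 to 2, so F is a cut vertex.
Removing H increases the component count from 1 to 2, so H is a cut vertex.
By contrast removing A leaves 1 component; it is not a cut vertex. No other vertex is a cut vertex either.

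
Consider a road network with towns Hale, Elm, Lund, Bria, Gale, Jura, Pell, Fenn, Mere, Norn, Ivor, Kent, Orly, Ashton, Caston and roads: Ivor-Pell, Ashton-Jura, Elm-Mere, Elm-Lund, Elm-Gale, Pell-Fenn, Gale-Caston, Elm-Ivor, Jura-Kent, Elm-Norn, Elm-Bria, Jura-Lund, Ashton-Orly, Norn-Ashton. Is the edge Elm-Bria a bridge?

Removing Elm-Bria leaves no path between Elm and Bria: the component count goes from 2 to 3. So it is a bridge.

Yes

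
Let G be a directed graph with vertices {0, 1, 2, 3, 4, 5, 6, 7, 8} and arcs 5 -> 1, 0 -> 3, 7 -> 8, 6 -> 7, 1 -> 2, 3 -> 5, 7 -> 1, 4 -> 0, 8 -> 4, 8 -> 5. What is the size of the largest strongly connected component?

1

{1} is an SCC by itself.
{0} is an SCC by itself.
{6} is an SCC by itself.
{8} is an SCC by itself.
{7} is an SCC by itself.
(and 4 more singleton SCCs)
The largest has 1 vertex.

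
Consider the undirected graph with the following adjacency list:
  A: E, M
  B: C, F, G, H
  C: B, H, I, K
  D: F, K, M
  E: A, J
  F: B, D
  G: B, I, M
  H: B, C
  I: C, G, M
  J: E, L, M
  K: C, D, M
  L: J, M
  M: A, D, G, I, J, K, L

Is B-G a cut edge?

No

After removing B-G, the path B-C-I-G still connects them, so the edge is not a bridge.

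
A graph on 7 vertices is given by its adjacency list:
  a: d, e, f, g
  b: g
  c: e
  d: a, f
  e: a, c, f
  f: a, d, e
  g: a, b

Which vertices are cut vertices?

Removing a increases the component count from 1 to 2, so a is a cut vertex.
Removing e increases the component count from 1 to 2, so e is a cut vertex.
Removing g increases the component count from 1 to 2, so g is a cut vertex.
By contrast removing c leaves 1 component; it is not a cut vertex. No other vertex is a cut vertex either.

a, e, g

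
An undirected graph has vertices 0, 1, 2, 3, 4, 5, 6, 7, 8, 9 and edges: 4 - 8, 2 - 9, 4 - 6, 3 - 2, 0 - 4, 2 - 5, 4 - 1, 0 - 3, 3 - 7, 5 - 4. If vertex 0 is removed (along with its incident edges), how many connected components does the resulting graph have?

With 0 gone, the remaining components are: {1, 2, 3, 4, 5, 6, 7, 8, 9}.
That is 1 component.

1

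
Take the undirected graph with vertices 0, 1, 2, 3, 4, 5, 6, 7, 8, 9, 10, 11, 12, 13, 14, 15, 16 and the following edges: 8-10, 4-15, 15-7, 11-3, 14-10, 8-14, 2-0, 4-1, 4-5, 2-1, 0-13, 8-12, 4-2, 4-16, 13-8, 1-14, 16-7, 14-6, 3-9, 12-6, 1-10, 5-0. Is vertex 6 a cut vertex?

No

Deleting 6 leaves 2 components (was 2), so 6 is not a cut vertex.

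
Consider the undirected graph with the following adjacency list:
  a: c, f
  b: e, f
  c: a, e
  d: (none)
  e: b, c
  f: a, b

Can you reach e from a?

Yes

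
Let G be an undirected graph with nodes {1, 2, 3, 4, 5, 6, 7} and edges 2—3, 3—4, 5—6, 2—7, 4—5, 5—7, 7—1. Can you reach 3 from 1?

Yes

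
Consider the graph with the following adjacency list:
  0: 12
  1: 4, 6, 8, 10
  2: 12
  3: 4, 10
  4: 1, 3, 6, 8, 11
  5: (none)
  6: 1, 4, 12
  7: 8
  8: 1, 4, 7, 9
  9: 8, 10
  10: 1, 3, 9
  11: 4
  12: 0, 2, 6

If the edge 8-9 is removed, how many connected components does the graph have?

2

8 and 9 are still connected via 8-1-10-9, so the component count stays at 2.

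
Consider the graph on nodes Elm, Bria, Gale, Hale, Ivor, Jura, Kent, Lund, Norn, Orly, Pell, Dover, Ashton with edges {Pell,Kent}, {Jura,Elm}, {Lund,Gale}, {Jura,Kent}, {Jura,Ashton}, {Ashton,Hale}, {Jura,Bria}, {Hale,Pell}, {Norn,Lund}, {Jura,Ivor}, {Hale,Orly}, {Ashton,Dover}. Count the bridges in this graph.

7

The edges on the cycle Jura-Ashton-Hale-Pell-Kent-Jura are not bridges since each lies on that cycle.
But removing Lund—Gale disconnects Lund from Gale; removing Hale—Orly disconnects Hale from Orly; removing Jura—Ivor disconnects Jura from Ivor; removing Dover—Ashton disconnects Dover from Ashton — these are bridges.
In total 7 edges are bridges.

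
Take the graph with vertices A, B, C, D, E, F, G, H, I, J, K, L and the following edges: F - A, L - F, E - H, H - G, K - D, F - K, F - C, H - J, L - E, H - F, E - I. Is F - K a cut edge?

Yes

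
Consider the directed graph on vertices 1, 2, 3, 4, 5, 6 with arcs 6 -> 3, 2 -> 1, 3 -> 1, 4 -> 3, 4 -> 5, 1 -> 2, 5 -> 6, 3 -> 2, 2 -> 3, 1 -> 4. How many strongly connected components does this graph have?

{1, 2, 3, 4, 5, 6} are all mutually reachable — one SCC of size 6.
That gives 1 strongly connected component.

1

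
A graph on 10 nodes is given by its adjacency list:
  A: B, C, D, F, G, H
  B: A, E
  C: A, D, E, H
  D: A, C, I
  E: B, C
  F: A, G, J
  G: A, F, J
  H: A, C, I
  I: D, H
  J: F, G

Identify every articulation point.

Removing A increases the component count from 1 to 2, so A is a cut vertex.
By contrast removing I leaves 1 component; it is not a cut vertex. No other vertex is a cut vertex either.

A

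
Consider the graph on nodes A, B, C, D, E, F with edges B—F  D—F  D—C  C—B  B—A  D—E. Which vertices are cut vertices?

B, D

Removing B increases the component count from 1 to 2, so B is a cut vertex.
Removing D increases the component count from 1 to 2, so D is a cut vertex.
By contrast removing A leaves 1 component; it is not a cut vertex. No other vertex is a cut vertex either.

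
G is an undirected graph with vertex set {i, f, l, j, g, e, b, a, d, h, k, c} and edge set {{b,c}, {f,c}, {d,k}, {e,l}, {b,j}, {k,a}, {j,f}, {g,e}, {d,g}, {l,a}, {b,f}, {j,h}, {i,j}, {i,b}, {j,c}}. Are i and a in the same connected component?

The component containing i is {b, c, f, h, i, j}, and a is not in it.

No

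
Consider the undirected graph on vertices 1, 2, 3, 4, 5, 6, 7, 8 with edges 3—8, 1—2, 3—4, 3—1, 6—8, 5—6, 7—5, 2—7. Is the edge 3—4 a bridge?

Removing 3—4 leaves no path between 3 and 4: the component count goes from 1 to 2. So it is a bridge.

Yes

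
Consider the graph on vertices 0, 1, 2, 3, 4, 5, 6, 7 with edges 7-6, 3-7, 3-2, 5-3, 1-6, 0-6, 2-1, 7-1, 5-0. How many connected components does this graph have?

4 is isolated — a component by itself.
Starting from 0 we can reach 0, 1, 2, 3, 5, 6, 7. That is one component of size 7.
Total: 2 components.

2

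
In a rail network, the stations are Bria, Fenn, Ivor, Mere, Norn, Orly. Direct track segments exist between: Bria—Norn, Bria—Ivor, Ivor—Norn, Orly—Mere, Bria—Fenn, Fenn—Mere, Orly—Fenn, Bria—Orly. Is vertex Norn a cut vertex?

No

Deleting Norn leaves 1 component (was 1) (its neighbors Bria, Ivor remain connected to each other), so Norn is not a cut vertex.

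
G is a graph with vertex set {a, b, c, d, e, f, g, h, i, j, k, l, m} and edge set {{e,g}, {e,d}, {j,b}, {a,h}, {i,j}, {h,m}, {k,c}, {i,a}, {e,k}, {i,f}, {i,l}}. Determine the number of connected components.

Starting from c we can reach c, d, e, g, k. That is one component of size 5.
Starting from a we can reach a, b, f, h, i, j, l, m. That is one component of size 8.
Total: 2 components.

2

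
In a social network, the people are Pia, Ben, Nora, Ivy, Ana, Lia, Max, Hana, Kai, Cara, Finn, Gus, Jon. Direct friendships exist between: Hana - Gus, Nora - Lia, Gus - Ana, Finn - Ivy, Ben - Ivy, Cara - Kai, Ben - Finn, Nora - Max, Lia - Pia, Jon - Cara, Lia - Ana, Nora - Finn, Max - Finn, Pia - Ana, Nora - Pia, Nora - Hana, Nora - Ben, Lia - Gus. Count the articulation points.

2

Removing Cara increases the component count from 2 to 3, so Cara is a cut vertex.
Removing Nora increases the component count from 2 to 3, so Nora is a cut vertex.
By contrast removing Pia leaves 2 components; it is not a cut vertex. No other vertex is a cut vertex either.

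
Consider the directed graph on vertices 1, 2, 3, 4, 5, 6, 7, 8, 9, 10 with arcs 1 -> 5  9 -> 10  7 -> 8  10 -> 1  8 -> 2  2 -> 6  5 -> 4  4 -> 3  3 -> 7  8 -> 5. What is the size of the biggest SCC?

5

{3, 4, 5, 7, 8} are all mutually reachable — one SCC of size 5.
{9} is an SCC by itself.
{10} is an SCC by itself.
{6} is an SCC by itself.
{1} is an SCC by itself.
(and 1 more singleton SCC)
The largest has 5 vertices.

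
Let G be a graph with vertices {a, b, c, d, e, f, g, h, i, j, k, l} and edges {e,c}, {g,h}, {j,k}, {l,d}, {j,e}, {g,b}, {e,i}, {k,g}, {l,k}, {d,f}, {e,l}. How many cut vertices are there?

Removing d increases the component count from 2 to 3, so d is a cut vertex.
Removing e increases the component count from 2 to 4, so e is a cut vertex.
Removing g increases the component count from 2 to 4, so g is a cut vertex.
Likewise k, l are cut vertices.
By contrast removing h leaves 2 components; it is not a cut vertex. No other vertex is a cut vertex either.

5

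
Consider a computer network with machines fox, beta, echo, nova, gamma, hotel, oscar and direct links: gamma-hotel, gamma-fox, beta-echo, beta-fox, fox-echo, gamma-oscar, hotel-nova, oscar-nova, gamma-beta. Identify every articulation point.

Removing gamma increases the component count from 1 to 2, so gamma is a cut vertex.
By contrast removing beta leaves 1 component; it is not a cut vertex. No other vertex is a cut vertex either.

gamma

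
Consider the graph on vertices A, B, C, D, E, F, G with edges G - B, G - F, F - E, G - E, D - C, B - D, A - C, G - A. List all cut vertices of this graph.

G

Removing G increases the component count from 1 to 2, so G is a cut vertex.
By contrast removing C leaves 1 component; it is not a cut vertex. No other vertex is a cut vertex either.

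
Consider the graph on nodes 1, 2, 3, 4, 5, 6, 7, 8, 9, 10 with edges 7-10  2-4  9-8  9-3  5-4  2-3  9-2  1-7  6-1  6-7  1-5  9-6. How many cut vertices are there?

2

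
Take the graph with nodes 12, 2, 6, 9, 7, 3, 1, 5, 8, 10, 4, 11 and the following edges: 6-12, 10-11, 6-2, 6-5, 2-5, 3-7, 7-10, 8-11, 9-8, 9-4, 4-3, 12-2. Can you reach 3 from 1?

No

The component containing 1 is {1}, and 3 is not in it.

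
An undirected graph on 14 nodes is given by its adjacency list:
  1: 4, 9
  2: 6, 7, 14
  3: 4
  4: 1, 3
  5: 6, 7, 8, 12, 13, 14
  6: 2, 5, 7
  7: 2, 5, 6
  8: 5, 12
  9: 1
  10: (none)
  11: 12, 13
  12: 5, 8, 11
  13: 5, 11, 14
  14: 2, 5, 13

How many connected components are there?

3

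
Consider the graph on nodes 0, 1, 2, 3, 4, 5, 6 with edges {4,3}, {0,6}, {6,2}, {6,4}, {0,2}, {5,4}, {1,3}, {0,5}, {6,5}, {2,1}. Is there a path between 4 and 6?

Yes

From 4 we can reach 0, 1, 2, 3, 4, 5, 6, which includes 6.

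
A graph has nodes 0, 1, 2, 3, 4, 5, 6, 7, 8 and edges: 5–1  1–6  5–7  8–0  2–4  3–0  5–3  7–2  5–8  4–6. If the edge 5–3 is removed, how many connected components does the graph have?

5 and 3 are still connected via 5-8-0-3, so the component count stays at 1.

1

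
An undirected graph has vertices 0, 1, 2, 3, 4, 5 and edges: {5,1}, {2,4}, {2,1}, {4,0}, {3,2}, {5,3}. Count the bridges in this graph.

2

The edges on the cycle 5-3-2-1-5 are not bridges since each lies on that cycle.
But removing 4-0 disconnects 4 from 0; removing 2-4 disconnects 2 from 4 — these are bridges.
That makes 2 bridges.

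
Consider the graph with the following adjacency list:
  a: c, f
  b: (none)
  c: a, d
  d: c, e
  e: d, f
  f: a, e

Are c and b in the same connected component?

The component containing c is {a, c, d, e, f}, and b is not in it.

No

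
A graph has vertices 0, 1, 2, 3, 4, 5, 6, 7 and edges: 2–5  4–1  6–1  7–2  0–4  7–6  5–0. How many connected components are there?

3 is isolated — a component by itself.
Starting from 0 we can reach 0, 1, 2, 4, 5, 6, 7. That is one component of size 7.
Total: 2 components.

2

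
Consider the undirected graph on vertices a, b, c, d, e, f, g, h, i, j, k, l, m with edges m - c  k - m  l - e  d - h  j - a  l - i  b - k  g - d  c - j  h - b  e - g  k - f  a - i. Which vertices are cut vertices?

Removing k increases the component count from 1 to 2, so k is a cut vertex.
By contrast removing c leaves 1 component; it is not a cut vertex. No other vertex is a cut vertex either.

k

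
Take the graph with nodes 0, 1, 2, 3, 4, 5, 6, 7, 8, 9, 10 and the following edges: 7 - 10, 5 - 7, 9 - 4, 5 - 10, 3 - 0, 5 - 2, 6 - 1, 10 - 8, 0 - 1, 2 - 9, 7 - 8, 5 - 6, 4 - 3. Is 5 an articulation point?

Yes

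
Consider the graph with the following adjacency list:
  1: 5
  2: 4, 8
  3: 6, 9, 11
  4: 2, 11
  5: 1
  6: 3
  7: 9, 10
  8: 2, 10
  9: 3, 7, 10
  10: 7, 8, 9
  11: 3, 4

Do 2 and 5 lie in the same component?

No

The component containing 2 is {2, 3, 4, 6, 7, 8, 9, 10, 11}, and 5 is not in it.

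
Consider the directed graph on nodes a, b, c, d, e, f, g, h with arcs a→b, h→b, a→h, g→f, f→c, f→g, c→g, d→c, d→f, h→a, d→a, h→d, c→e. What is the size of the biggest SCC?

3

{a, d, h} are all mutually reachable — one SCC of size 3.
{c, f, g} are all mutually reachable — one SCC of size 3.
{b} is an SCC by itself.
{e} is an SCC by itself.
The largest has 3 vertices.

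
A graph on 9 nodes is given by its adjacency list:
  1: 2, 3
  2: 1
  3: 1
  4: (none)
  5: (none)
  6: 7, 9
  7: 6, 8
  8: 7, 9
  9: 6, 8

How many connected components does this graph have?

4

4 is isolated — a component by itself.
5 is isolated — a component by itself.
Starting from 1 we can reach 1, 2, 3. That is one component of size 3.
Starting from 6 we can reach 6, 7, 8, 9. That is one component of size 4.
Total: 4 components.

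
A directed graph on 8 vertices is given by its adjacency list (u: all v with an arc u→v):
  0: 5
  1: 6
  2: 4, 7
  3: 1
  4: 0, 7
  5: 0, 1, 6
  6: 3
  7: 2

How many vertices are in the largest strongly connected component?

{1, 3, 6} are all mutually reachable — one SCC of size 3.
{2, 4, 7} are all mutually reachable — one SCC of size 3.
{0, 5} are all mutually reachable — one SCC of size 2.
The largest has 3 vertices.

3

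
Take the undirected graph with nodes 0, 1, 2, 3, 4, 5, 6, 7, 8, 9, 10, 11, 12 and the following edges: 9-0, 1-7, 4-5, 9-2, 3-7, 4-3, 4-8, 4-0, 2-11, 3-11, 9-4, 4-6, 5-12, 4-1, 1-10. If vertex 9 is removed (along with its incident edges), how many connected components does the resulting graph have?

With 9 gone, the remaining components are: {0, 1, 2, 3, 4, 5, 6, 7, 8, 10, 11, 12}.
That is 1 component.

1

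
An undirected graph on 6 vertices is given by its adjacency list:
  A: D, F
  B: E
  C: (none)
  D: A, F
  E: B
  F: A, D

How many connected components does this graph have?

C is isolated — a component by itself.
Starting from B we can reach B, E. That is one component of size 2.
Starting from A we can reach A, D, F. That is one component of size 3.
Total: 3 components.

3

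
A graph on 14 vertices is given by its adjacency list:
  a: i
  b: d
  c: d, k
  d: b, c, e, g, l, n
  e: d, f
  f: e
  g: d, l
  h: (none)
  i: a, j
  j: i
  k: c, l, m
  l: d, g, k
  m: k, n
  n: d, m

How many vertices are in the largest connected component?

h is isolated — a component by itself.
Starting from a we can reach a, i, j. That is one component of size 3.
Starting from b we can reach b, c, d, e, f, g, k, l, m, n. That is one component of size 10.
The largest has 10 vertices.

10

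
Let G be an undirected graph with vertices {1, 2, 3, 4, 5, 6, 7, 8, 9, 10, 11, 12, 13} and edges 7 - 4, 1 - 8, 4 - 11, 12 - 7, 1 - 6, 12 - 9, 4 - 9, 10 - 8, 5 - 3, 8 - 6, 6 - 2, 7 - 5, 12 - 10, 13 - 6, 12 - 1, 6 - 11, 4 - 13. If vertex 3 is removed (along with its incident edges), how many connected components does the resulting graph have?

With 3 gone, the remaining components are: {1, 2, 4, 5, 6, 7, 8, 9, 10, 11, 12, 13}.
That is 1 component.

1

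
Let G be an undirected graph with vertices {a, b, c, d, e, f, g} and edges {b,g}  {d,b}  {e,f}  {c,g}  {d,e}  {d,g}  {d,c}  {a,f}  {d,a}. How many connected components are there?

1

Starting from a we can reach a, b, c, d, e, f, g. That is one component of size 7.
Total: 1 component.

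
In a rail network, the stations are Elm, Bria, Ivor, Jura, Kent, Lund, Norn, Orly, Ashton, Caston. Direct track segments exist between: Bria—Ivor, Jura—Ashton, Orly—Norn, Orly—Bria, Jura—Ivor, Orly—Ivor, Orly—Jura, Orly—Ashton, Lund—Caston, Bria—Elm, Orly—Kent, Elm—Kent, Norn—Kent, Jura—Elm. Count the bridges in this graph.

1

The edges on the cycle Orly-Jura-Elm-Bria-Orly are not bridges since each lies on that cycle.
But removing Lund—Caston disconnects Lund from Caston — this is a bridge.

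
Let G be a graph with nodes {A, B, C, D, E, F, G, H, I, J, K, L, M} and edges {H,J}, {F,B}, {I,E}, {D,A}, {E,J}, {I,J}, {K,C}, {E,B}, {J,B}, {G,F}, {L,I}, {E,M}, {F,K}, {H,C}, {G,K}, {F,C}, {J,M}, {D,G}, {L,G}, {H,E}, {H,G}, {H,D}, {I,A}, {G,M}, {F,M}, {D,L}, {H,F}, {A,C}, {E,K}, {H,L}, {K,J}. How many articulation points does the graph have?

Removing B, for instance, still leaves 1 component. No single vertex removal increases the component count — the graph has no articulation points.

0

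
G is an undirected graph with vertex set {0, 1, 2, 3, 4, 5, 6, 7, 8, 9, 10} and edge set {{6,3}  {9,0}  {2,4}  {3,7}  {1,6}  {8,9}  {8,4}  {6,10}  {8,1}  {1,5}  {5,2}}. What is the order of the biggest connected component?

Starting from 0 we can reach 0, 1, 2, 3, 4, 5, 6, 7, 8, 9, 10. That is one component of size 11.
The largest has 11 vertices.

11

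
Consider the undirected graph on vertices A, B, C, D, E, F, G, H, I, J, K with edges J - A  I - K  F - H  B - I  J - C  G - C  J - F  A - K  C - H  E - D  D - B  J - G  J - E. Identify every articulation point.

J

Removing J increases the component count from 1 to 2, so J is a cut vertex.
By contrast removing F leaves 1 component; it is not a cut vertex. No other vertex is a cut vertex either.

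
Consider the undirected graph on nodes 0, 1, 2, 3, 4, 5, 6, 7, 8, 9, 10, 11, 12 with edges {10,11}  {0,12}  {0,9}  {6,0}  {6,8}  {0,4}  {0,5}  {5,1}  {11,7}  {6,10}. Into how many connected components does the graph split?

3

2 is isolated — a component by itself.
3 is isolated — a component by itself.
Starting from 0 we can reach 0, 1, 4, 5, 6, 7, 8, 9, 10, 11, 12. That is one component of size 11.
Total: 3 components.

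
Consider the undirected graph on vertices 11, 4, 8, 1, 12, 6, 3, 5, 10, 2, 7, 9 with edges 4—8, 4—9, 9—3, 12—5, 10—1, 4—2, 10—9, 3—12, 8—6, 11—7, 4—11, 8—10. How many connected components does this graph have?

1

Starting from 1 we can reach 1, 2, 3, 4, 5, 6, 7, 8, 9, 10, 11, 12. That is one component of size 12.
Total: 1 component.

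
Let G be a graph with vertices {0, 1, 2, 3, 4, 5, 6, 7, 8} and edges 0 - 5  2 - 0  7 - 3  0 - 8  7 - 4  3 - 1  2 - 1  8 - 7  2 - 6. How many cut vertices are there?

3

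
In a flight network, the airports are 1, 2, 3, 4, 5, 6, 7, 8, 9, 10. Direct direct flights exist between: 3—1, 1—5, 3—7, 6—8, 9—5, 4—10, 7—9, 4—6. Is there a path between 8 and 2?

The component containing 8 is {4, 6, 8, 10}, and 2 is not in it.

No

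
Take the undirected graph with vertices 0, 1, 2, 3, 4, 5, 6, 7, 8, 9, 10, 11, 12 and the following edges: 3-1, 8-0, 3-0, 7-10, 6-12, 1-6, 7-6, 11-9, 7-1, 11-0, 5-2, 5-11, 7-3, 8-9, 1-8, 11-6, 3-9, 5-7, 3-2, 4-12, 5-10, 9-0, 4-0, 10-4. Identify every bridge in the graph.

The edges on the cycle 3-1-8-0-3 are not bridges since each lies on that cycle.
Every edge lies on some cycle, so there are no bridges.

none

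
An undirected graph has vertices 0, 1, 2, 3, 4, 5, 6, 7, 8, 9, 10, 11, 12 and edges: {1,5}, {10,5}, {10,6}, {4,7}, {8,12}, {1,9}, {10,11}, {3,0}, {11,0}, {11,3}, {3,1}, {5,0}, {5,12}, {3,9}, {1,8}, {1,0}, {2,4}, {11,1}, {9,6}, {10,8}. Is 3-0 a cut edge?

After removing 3-0, the path 3-11-0 still connects them, so the edge is not a bridge.

No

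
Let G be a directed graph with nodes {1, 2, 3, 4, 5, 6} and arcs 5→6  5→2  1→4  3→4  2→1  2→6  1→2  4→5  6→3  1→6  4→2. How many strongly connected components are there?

{1, 2, 3, 4, 5, 6} are all mutually reachable — one SCC of size 6.
That gives 1 strongly connected component.

1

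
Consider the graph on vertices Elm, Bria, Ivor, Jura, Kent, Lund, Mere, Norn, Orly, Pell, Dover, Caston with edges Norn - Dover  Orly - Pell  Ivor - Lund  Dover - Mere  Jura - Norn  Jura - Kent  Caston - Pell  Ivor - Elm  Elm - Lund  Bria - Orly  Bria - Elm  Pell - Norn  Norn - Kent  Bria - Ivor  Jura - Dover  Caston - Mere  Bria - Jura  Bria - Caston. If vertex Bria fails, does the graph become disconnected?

Yes

Deleting Bria raises the number of components from 1 to 2, so Bria is a cut vertex.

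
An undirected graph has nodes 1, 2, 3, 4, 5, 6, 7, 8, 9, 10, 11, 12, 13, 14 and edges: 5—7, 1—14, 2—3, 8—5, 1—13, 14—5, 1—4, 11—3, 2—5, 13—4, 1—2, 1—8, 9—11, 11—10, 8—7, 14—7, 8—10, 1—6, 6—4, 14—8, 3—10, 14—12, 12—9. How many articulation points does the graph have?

1

Removing 1 increases the component count from 1 to 2, so 1 is a cut vertex.
By contrast removing 7 leaves 1 component; it is not a cut vertex. No other vertex is a cut vertex either.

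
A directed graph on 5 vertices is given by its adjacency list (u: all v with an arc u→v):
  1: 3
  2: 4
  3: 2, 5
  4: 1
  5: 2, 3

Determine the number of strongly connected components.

{1, 2, 3, 4, 5} are all mutually reachable — one SCC of size 5.
That gives 1 strongly connected component.

1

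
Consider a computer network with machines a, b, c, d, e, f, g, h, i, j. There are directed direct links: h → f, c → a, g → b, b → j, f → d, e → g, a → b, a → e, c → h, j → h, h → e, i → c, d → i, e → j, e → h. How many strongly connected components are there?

{a, b, c, d, e, f, g, h, i, j} are all mutually reachable — one SCC of size 10.
That gives 1 strongly connected component.

1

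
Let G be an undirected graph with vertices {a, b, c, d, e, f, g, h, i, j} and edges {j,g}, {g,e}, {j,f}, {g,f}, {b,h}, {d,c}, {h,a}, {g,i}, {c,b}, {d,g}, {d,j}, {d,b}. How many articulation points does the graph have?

4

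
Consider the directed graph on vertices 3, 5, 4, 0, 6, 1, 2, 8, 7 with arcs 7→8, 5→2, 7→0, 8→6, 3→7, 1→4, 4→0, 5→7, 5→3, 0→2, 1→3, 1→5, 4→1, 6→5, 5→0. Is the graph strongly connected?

There is no directed path from 0 to 6, so the graph is not strongly connected.

No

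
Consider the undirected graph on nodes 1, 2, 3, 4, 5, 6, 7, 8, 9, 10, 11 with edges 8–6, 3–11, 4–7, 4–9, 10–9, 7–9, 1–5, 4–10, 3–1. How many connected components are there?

4

2 is isolated — a component by itself.
Starting from 6 we can reach 6, 8. That is one component of size 2.
Starting from 1 we can reach 1, 3, 5, 11. That is one component of size 4.
Starting from 4 we can reach 4, 7, 9, 10. That is one component of size 4.
Total: 4 components.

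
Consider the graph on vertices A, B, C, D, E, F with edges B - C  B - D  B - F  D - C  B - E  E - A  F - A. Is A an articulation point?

No

Deleting A leaves 1 component (was 1) (its neighbors E, F remain connected to each other), so A is not a cut vertex.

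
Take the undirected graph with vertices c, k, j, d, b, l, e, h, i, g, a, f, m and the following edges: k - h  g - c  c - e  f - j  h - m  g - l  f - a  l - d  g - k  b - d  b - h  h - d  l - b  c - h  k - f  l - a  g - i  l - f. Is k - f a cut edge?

No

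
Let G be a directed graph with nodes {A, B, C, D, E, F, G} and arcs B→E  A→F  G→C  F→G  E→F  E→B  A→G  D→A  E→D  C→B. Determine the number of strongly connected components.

{A, B, C, D, E, F, G} are all mutually reachable — one SCC of size 7.
That gives 1 strongly connected component.

1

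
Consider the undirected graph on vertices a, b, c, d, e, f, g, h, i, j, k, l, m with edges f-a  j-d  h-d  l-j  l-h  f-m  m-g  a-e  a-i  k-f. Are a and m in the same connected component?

Yes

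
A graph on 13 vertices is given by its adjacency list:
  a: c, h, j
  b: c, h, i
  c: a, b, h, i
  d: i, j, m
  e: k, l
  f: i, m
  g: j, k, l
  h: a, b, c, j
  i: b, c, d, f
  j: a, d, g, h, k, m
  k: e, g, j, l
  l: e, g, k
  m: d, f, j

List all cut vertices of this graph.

Removing j increases the component count from 1 to 2, so j is a cut vertex.
By contrast removing k leaves 1 component; it is not a cut vertex. No other vertex is a cut vertex either.

j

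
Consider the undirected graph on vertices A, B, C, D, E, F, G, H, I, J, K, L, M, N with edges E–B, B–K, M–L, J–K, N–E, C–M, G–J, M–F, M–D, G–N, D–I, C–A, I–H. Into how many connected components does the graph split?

2

Starting from B we can reach B, E, G, J, K, N. That is one component of size 6.
Starting from A we can reach A, C, D, F, H, I, L, M. That is one component of size 8.
Total: 2 components.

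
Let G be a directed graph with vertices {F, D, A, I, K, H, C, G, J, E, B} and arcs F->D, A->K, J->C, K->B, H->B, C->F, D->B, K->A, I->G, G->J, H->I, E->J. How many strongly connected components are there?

10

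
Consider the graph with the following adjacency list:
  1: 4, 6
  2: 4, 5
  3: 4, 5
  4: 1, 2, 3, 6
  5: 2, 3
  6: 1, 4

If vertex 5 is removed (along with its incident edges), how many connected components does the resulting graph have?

With 5 gone, the remaining components are: {1, 2, 3, 4, 6}.
That is 1 component.

1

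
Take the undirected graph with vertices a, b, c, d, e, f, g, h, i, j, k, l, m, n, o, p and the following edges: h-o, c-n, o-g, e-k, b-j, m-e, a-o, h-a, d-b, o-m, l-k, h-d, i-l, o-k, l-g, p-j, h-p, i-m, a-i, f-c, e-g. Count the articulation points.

2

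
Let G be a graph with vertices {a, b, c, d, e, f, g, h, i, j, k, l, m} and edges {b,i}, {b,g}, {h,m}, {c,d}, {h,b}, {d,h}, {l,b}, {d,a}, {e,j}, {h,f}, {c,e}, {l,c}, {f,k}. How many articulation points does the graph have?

6

Removing b increases the component count from 1 to 3, so b is a cut vertex.
Removing c increases the component count from 1 to 2, so c is a cut vertex.
Removing d increases the component count from 1 to 2, so d is a cut vertex.
Likewise e, f, h are cut vertices.
By contrast removing a leaves 1 component; it is not a cut vertex. No other vertex is a cut vertex either.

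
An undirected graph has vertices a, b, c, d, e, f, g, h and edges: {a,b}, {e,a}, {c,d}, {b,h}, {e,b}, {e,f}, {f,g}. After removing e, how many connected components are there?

3

With e gone, the remaining components are: {c, d}; {f, g}; {a, b, h}.
That is 3 components.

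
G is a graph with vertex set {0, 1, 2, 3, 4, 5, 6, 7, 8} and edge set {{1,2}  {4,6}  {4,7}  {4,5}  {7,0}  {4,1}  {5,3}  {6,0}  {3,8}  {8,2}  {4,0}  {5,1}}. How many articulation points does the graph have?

Removing 4 increases the component count from 1 to 2, so 4 is a cut vertex.
By contrast removing 8 leaves 1 component; it is not a cut vertex. No other vertex is a cut vertex either.

1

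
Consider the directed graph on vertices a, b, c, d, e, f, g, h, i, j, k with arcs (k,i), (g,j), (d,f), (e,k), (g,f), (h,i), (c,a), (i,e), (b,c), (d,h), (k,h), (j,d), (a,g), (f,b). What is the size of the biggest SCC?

7

{a, b, c, d, f, g, j} are all mutually reachable — one SCC of size 7.
{e, h, i, k} are all mutually reachable — one SCC of size 4.
The largest has 7 vertices.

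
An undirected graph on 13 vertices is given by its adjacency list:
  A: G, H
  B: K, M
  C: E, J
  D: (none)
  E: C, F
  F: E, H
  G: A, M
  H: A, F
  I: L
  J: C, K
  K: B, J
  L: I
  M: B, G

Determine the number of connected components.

D is isolated — a component by itself.
Starting from I we can reach I, L. That is one component of size 2.
Starting from A we can reach A, B, C, E, F, G, H, J, K, M. That is one component of size 10.
Total: 3 components.

3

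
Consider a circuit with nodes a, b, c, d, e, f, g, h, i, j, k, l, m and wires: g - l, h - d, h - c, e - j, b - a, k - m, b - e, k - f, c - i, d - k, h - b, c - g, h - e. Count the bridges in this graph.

The edges on the cycle h-b-e-h are not bridges since each lies on that cycle.
But removing j - e disconnects j from e; removing b - a disconnects b from a; removing k - d disconnects k from d; removing h - d disconnects h from d — these are bridges.
In total 10 edges are bridges.

10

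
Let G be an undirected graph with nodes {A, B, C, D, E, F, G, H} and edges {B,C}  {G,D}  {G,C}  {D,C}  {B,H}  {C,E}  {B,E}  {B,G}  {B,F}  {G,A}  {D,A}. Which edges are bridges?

B-F, B-H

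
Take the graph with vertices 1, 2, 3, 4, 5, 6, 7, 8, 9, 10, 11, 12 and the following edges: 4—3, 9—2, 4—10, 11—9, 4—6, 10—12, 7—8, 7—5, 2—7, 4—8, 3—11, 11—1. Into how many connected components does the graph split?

Starting from 1 we can reach 1, 2, 3, 4, 5, 6, 7, 8, 9, 10, 11, 12. That is one component of size 12.
Total: 1 component.

1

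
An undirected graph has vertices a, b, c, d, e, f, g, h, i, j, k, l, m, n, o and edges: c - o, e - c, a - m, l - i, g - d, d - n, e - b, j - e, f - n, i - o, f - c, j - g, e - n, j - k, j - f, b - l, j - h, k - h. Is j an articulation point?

Deleting j raises the number of components from 2 to 3, so j is a cut vertex.

Yes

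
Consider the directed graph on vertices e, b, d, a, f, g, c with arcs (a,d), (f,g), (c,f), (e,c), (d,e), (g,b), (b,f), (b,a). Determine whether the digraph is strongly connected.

Yes

From b we can reach every vertex (a, b, c, d, e, f, g), and every vertex can reach b (a, b, c, d, e, f, g). So the whole graph is one strongly connected component.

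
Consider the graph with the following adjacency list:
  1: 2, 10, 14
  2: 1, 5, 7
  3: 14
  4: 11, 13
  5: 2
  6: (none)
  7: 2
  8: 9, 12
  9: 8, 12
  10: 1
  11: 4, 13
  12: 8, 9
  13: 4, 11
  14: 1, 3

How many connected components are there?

4

6 is isolated — a component by itself.
Starting from 4 we can reach 4, 11, 13. That is one component of size 3.
Starting from 8 we can reach 8, 9, 12. That is one component of size 3.
Starting from 1 we can reach 1, 2, 3, 5, 7, 10, 14. That is one component of size 7.
Total: 4 components.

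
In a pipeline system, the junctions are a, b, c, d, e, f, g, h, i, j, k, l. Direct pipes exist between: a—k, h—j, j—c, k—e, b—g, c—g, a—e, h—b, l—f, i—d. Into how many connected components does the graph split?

Starting from f we can reach f, l. That is one component of size 2.
Starting from d we can reach d, i. That is one component of size 2.
Starting from a we can reach a, e, k. That is one component of size 3.
Starting from b we can reach b, c, g, h, j. That is one component of size 5.
Total: 4 components.

4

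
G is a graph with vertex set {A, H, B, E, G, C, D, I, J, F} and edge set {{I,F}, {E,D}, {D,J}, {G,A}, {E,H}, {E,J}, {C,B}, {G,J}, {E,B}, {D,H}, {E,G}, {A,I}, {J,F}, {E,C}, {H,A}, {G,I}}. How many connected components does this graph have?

1

Starting from A we can reach A, B, C, D, E, F, G, H, I, J. That is one component of size 10.
Total: 1 component.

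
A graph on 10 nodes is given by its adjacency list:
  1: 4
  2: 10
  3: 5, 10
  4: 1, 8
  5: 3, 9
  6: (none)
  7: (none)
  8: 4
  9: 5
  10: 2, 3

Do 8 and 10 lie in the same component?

No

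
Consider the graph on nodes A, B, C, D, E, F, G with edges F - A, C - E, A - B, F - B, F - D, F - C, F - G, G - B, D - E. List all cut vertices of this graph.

F

Removing F increases the component count from 1 to 2, so F is a cut vertex.
By contrast removing D leaves 1 component; it is not a cut vertex. No other vertex is a cut vertex either.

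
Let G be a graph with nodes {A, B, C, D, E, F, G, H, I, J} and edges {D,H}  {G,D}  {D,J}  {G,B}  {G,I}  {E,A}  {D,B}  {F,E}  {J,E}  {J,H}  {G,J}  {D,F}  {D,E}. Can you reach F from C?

No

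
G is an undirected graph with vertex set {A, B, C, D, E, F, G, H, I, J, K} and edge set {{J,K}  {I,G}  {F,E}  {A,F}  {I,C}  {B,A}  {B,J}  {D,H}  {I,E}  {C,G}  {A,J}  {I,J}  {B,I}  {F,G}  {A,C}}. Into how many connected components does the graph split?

2

Starting from D we can reach D, H. That is one component of size 2.
Starting from A we can reach A, B, C, E, F, G, I, J, K. That is one component of size 9.
Total: 2 components.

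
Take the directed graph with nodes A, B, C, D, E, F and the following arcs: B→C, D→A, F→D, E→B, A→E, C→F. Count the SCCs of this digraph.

1

{A, B, C, D, E, F} are all mutually reachable — one SCC of size 6.
That gives 1 strongly connected component.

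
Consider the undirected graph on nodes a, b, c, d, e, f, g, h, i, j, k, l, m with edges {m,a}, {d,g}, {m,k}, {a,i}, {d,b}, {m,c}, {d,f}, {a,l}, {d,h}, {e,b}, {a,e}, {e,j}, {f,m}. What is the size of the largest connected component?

13

Starting from a we can reach a, b, c, d, e, f, g, h, i, j, k, l, m. That is one component of size 13.
The largest has 13 vertices.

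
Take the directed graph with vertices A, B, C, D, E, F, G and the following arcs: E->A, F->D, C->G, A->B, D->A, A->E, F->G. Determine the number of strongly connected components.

{A, E} are all mutually reachable — one SCC of size 2.
{G} is an SCC by itself.
{B} is an SCC by itself.
{F} is an SCC by itself.
{D} is an SCC by itself.
(and 1 more singleton SCC)
That gives 6 strongly connected components.

6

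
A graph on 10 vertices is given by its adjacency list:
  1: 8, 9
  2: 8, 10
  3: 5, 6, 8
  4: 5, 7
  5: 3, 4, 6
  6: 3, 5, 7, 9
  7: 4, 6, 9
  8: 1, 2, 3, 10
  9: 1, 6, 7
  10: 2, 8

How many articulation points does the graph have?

1

Removing 8 increases the component count from 1 to 2, so 8 is a cut vertex.
By contrast removing 5 leaves 1 component; it is not a cut vertex. No other vertex is a cut vertex either.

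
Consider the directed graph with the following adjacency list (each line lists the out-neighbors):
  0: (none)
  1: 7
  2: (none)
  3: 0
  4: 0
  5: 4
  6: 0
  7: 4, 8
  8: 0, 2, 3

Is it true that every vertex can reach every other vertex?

No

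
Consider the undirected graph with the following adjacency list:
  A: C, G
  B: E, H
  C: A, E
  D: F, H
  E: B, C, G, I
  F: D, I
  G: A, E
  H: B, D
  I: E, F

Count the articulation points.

Removing E increases the component count from 1 to 2, so E is a cut vertex.
By contrast removing B leaves 1 component; it is not a cut vertex. No other vertex is a cut vertex either.

1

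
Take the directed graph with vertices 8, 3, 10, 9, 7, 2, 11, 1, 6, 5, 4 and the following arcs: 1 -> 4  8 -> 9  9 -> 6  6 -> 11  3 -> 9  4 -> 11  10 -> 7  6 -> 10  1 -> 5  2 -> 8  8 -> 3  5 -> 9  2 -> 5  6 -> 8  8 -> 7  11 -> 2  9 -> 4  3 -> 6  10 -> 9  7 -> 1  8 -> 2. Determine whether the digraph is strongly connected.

From 8 we can reach every vertex (1, 2, 3, 4, 5, 6, 7, 8, 9, 10, 11), and every vertex can reach 8 (1, 2, 3, 4, 5, 6, 7, 8, 9, 10, 11). So the whole graph is one strongly connected component.

Yes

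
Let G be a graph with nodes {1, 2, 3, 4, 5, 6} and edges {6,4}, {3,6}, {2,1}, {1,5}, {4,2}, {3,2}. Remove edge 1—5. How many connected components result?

Before removal there is 1 component.
1—5 is a bridge — removing it separates 1's side from 5's side.
After removal: 2 components.

2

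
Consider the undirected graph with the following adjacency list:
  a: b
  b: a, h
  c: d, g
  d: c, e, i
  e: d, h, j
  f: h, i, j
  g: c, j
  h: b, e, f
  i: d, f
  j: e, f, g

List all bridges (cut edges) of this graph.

a-b, b-h

The edges on the cycle e-d-i-f-j-e are not bridges since each lies on that cycle.
But removing a-b disconnects a from b; removing b-h disconnects b from h — these are bridges.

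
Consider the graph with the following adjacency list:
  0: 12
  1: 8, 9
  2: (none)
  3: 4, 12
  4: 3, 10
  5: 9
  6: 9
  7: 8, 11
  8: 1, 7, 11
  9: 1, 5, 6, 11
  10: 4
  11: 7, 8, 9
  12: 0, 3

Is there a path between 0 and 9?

The component containing 0 is {0, 3, 4, 10, 12}, and 9 is not in it.

No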